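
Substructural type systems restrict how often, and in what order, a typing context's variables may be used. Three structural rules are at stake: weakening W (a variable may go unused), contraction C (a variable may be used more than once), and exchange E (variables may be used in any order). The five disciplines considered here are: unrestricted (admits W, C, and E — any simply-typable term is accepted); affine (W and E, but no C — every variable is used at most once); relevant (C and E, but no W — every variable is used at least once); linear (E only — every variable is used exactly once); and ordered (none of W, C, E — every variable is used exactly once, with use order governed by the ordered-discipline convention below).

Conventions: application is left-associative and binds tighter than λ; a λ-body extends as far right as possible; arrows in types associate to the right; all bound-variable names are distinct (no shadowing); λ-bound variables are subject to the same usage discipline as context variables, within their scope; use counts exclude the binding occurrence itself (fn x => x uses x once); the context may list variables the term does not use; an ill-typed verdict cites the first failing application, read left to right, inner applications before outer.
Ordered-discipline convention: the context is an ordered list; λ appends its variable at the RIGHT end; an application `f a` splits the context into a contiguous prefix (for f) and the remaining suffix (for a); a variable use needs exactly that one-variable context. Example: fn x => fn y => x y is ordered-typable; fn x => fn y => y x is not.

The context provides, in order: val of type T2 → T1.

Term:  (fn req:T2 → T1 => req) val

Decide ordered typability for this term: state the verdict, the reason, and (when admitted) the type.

yes — val, req once each; derivable with no W/C/E; term : T2 → T1
variable uses: val ×1; req (λ-bound) ×1
left-to-right use order: req, val
typing: ✓ — T2 → T1
across the five disciplines: ordered ✓ | linear ✓ | affine ✓ | relevant ✓ | unrestricted ✓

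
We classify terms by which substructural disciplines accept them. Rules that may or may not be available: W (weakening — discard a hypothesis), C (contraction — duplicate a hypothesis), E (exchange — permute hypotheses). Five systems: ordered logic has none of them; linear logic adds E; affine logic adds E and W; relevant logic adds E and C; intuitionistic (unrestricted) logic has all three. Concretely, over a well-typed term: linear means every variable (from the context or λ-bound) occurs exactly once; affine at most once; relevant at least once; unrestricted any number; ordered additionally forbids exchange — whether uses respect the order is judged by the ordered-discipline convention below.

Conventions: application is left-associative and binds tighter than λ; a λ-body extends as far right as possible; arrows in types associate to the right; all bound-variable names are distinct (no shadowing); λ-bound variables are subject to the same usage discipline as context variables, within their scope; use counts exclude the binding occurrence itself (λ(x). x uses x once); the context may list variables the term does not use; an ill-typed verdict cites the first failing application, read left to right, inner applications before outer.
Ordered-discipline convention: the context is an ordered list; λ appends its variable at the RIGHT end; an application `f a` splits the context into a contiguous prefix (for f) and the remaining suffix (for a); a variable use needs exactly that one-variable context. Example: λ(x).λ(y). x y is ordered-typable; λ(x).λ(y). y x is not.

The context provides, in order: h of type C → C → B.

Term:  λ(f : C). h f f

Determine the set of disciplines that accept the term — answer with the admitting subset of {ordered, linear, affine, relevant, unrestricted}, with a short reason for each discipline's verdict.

accepted by: relevant, unrestricted
counts: h ×1, f [bound] ×2
uses in reading order: h, f, f
typing: well-typed — term : C → B
ordered: ✗ — needs contraction — f ×2
linear: ✗ — needs contraction — f ×2
affine: ✗ — needs contraction — f ×2
relevant: ✓ — h, f: all used, weakening unneeded
unrestricted: ✓ — typability at C → B is all that's needed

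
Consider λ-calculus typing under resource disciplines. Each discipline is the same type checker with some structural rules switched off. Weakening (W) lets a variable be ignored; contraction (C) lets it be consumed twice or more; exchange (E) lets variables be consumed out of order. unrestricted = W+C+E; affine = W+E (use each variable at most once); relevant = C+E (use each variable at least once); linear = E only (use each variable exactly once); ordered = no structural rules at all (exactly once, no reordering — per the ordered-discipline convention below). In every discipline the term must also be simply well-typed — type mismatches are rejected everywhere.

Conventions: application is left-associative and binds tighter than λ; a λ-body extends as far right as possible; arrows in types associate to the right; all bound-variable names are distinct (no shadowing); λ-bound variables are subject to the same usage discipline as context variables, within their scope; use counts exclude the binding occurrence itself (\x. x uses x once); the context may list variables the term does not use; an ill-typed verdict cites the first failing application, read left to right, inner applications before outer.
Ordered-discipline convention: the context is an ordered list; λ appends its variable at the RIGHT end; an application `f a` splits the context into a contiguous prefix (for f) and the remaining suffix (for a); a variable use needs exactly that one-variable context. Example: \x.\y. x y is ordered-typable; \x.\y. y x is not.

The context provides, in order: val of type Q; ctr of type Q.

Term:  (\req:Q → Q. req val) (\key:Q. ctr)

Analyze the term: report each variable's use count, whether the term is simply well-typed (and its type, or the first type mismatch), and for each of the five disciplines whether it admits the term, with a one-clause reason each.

variable uses: val=1, ctr=1, req [bound]=1, key [bound]=0
order of uses: req, val, ctr
typing: well-typed — term : Q
ordered: ✗, key never used (weakening)
linear: ✗, key never used (weakening)
affine: ✓, none of val, ctr, req, key used more than once
relevant: ✗, key never used (weakening)
unrestricted: ✓, typability at Q is all that's needed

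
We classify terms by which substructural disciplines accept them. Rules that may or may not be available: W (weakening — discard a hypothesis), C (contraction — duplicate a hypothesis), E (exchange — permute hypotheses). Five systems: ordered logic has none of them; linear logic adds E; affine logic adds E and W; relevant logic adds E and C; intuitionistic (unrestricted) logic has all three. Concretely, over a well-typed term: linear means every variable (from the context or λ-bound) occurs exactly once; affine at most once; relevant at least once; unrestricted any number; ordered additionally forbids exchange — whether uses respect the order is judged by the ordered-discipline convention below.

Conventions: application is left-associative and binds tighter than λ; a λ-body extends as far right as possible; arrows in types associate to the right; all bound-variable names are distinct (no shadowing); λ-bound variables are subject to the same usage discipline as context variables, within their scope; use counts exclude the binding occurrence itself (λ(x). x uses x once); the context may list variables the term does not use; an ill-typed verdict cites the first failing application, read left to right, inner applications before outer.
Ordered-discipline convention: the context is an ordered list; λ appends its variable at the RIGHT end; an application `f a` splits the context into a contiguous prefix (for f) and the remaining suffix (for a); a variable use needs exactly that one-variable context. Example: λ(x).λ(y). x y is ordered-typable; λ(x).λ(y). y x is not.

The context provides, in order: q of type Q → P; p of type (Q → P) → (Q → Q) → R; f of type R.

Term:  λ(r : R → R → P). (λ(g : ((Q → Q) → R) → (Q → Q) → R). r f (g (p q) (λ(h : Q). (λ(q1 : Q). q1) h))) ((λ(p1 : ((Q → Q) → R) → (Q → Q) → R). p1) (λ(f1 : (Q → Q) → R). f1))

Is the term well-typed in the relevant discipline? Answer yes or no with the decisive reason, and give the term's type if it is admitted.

yes — none of q, p, f, r, g, h, q1, p1, f1 goes unused; term : (R → R → P) → P
counts: q: 1×; p: 1×; f: 1×; r (bound): 1×; g (bound): 1×; h (bound): 1×; q1 (bound): 1×; p1 (bound): 1×; f1 (bound): 1×
use order (left to right): r, f, g, p, q, q1, h, p1, f1
typing: well-typed at (R → R → P) → P
per-discipline verdicts: ordered ✗ · linear ✓ · affine ✓ · relevant ✓ · unrestricted ✓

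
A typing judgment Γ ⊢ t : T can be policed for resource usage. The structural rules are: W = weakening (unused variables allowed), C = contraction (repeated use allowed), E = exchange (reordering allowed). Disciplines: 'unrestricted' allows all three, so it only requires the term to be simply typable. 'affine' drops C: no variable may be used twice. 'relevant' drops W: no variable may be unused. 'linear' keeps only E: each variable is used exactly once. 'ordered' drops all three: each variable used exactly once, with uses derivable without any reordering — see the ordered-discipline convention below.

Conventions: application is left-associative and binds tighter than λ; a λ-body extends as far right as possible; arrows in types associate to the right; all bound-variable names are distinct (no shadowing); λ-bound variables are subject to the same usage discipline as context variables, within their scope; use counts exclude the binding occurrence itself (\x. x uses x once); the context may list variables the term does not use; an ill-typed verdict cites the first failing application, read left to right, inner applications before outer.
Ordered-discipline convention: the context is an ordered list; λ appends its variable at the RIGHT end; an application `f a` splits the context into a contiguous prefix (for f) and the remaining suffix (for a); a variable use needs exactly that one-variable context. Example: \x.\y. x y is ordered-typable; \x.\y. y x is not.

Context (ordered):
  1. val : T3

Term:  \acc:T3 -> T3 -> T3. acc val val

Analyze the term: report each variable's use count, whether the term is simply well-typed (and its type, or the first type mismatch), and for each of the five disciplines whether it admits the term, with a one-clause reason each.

usage: val: 2; acc [bound]: 1
uses in reading order: acc, val, val
typing: well-typed — term : (T3 -> T3 -> T3) -> T3
ordered ✗ (val ×2 used more than once (contraction))
linear ✗ (val ×2 used more than once (contraction))
affine ✗ (val ×2 used more than once (contraction))
relevant ✓ (val, acc: all used, weakening unneeded)
unrestricted ✓ (type-checks ((T3 -> T3 -> T3) -> T3) and nothing is barred)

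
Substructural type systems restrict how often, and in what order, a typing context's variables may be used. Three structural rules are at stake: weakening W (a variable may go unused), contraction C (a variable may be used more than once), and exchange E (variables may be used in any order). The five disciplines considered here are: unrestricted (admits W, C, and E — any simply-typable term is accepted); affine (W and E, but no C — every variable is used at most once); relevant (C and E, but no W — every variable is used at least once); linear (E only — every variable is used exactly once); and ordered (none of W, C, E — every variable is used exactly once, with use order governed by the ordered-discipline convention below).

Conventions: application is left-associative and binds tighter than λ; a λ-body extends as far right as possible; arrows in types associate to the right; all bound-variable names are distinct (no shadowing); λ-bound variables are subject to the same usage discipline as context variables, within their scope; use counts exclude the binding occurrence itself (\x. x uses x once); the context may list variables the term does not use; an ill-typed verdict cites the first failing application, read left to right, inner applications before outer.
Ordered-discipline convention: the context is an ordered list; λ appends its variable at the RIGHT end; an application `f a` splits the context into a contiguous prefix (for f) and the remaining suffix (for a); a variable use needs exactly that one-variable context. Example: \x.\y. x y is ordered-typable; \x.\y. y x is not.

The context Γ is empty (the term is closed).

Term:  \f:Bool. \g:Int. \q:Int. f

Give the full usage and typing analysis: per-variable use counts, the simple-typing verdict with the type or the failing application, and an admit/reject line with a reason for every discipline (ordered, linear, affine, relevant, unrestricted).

usage: f [bound] ×1; g [bound] ×0; q [bound] ×0
order of uses: f
typing: well-typed at Bool → Int → Int → Bool
ordered: ✗ — needs weakening: g, q unused
linear: ✗ — needs weakening: g, q unused
affine: ✓ — f, g, q: no repeats, contraction unneeded
relevant: ✗ — needs weakening: g, q unused
unrestricted: ✓ — well-typed at Bool → Int → Int → Bool; no restrictions here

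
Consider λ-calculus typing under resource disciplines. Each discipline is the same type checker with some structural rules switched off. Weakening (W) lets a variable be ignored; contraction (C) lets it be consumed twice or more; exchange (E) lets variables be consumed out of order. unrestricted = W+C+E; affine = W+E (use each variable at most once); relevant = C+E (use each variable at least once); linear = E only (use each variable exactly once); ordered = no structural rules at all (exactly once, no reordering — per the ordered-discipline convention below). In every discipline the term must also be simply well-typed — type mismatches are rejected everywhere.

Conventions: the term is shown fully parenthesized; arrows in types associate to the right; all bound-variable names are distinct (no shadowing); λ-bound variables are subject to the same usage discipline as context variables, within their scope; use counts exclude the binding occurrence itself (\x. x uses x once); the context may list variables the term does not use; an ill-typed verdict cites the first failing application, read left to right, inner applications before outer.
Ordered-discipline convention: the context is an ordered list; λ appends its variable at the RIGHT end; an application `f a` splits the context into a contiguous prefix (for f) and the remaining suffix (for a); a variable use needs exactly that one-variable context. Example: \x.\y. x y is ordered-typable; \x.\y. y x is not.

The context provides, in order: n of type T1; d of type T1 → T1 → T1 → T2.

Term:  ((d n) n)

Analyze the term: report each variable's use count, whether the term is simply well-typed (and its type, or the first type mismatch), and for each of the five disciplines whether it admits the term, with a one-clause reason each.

variable uses: n: 2×, d: 1×
use order (left to right): d, n, n
typing: ✓ — T1 → T2
ordered: ✗ — n ×2 used more than once (contraction)
linear: ✗ — n ×2 used more than once (contraction)
affine: ✗ — n ×2 used more than once (contraction)
relevant: ✓ — n, d: all used, weakening unneeded
unrestricted: ✓ — well-typed at T1 → T2; no restrictions here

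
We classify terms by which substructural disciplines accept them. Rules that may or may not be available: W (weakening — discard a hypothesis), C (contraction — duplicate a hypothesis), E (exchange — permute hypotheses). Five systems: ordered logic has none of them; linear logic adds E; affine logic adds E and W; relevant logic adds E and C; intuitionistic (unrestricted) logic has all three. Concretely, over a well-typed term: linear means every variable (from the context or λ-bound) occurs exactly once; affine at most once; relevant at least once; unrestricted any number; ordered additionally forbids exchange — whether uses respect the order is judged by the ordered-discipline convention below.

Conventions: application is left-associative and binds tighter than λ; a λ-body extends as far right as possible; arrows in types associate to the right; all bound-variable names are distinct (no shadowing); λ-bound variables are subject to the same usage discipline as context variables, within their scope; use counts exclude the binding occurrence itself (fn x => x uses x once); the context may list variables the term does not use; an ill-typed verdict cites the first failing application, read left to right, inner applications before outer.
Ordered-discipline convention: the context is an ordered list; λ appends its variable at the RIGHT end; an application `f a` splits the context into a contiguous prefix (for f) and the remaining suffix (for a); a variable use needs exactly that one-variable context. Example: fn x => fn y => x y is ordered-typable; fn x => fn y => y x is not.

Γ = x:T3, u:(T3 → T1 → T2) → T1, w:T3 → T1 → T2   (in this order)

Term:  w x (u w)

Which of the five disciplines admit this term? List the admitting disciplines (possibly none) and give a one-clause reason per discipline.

admitted by: relevant, unrestricted
variable uses: x: 1×, u: 1×, w: 2×
order of uses: w, x, u, w
typing: ✓ — T2
ordered: ✗ — uses contraction: w ×2
linear: ✗ — uses contraction: w ×2
affine: ✗ — uses contraction: w ×2
relevant: ✓ — x, u, w: all used, weakening unneeded
unrestricted: ✓ — well-typed at T2; no restrictions here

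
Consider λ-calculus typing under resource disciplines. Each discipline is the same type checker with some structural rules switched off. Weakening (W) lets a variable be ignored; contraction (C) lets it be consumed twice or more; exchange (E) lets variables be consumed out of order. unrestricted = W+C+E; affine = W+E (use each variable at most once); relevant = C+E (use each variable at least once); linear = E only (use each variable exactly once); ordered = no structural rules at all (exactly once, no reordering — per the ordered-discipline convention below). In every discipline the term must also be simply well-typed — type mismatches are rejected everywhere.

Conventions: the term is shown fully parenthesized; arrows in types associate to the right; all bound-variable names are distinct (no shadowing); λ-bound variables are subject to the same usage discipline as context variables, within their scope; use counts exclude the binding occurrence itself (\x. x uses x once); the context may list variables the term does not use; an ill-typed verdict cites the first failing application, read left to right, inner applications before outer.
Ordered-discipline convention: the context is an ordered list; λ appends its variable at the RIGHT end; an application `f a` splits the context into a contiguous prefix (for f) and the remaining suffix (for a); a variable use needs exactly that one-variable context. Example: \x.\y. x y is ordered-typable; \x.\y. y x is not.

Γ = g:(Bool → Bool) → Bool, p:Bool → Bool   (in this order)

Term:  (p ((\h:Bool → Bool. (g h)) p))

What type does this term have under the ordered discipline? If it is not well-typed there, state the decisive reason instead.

not well-typed under ordered — uses contraction: p ×2
usage: g ×1; p ×2; h [bound] ×1
uses in reading order: p, g, h, p
typing: well-typed — term : Bool
across the five disciplines: ordered ✗ · linear ✗ · affine ✗ · relevant ✓ · unrestricted ✓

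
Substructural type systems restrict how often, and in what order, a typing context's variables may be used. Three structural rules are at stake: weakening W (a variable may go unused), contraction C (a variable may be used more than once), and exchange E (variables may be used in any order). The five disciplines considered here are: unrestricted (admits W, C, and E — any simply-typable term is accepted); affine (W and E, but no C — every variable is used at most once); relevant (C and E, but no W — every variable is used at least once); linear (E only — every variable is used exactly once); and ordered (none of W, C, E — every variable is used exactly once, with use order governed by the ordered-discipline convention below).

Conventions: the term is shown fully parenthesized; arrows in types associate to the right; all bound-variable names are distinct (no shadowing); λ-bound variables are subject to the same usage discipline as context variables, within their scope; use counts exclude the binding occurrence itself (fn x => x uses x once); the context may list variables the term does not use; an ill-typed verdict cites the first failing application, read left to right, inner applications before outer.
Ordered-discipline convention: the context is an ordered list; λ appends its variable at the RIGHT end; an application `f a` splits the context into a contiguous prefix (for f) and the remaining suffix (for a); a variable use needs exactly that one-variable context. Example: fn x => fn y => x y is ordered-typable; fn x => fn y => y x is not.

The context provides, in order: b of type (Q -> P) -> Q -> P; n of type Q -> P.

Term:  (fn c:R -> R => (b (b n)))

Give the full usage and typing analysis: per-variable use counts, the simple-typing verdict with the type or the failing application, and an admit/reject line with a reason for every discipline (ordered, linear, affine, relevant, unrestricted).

counts: b: 2×; n: 1×; c (λ-bound): 0×
left-to-right use order: b, b, n
typing: well-typed — term : (R -> R) -> Q -> P
ordered: ✗ — b ×2 used more than once (contraction); unused: c — weakening required
linear: ✗ — b ×2 used more than once (contraction); unused: c — weakening required
affine: ✗ — b ×2 used more than once (contraction)
relevant: ✗ — unused: c — weakening required
unrestricted: ✓ — typability at (R -> R) -> Q -> P is all that's needed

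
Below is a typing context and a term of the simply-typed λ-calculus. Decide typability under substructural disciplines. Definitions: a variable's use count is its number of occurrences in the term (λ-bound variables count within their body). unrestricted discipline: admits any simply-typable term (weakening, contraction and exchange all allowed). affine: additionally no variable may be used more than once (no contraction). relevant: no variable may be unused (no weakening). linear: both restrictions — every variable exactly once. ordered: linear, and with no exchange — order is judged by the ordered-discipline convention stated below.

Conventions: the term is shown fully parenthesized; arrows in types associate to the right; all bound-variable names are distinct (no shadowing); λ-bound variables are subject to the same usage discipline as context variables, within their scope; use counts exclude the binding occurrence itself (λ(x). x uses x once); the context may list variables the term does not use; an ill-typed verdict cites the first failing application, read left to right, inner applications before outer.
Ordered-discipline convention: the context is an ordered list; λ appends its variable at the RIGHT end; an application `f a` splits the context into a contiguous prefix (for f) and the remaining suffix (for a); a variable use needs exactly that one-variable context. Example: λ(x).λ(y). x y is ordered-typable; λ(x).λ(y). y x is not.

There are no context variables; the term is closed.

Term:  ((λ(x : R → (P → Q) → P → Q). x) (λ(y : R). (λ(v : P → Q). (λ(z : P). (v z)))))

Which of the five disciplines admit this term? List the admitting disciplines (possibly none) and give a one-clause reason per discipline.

admitting disciplines: affine, unrestricted
counts: x (bound): 1; y (bound): 0; v (bound): 1; z (bound): 1
order of uses: x, v, z
typing: ✓ — R → (P → Q) → P → Q
ordered: ✗ — unused: y — weakening required
linear: ✗ — unused: y — weakening required
affine: ✓ — at most one use each (x, y, v, z)
relevant: ✗ — unused: y — weakening required
unrestricted: ✓ — well-typed at R → (P → Q) → P → Q; no restrictions here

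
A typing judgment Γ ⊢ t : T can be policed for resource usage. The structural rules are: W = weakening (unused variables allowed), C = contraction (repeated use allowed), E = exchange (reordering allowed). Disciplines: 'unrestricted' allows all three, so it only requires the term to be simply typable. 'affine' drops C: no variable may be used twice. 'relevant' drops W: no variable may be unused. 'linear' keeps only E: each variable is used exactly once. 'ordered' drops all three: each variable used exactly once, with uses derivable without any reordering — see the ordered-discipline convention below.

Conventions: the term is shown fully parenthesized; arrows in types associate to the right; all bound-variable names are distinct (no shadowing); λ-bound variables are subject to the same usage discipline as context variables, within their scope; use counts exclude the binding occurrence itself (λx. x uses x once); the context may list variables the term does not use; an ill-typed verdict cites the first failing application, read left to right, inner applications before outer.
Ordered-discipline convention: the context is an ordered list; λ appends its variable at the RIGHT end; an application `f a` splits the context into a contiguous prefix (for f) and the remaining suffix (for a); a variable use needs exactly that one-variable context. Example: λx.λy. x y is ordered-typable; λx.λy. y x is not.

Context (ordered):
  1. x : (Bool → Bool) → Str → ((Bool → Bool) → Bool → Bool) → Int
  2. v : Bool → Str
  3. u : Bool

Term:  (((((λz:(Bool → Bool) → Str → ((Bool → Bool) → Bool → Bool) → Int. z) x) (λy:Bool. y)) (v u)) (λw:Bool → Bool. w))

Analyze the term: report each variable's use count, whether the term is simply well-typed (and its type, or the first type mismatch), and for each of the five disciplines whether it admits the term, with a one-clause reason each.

counts: x ×1; v ×1; u ×1; z [bound] ×1; y [bound] ×1; w [bound] ×1
left-to-right use order: z, x, y, v, u, w
typing: ✓ — Int
ordered ✓ (x, v, u, z, y, w: once each, no exchange needed)
linear ✓ (exactly-once usage across x, v, u, z, y, w)
affine ✓ (none of x, v, u, z, y, w used more than once)
relevant ✓ (every one of x, v, u, z, y, w appears)
unrestricted ✓ (well-typed at Int; no restrictions here)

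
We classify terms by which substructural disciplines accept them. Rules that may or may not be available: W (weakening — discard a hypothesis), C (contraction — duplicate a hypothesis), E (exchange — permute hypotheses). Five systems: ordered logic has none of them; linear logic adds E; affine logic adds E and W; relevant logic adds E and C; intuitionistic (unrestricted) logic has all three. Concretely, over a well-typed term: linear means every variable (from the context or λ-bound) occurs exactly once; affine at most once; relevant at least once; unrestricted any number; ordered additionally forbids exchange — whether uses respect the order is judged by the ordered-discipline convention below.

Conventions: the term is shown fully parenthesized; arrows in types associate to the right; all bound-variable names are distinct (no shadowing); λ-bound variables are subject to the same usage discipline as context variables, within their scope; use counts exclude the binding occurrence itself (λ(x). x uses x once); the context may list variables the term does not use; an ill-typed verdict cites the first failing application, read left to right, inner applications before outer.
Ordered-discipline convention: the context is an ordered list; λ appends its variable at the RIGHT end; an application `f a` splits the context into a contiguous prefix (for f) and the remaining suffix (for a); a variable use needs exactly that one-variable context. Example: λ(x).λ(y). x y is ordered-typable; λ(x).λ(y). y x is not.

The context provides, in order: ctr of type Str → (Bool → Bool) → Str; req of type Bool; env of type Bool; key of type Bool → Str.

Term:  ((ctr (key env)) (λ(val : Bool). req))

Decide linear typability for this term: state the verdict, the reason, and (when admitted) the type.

no — unused: val — weakening required
variable uses: ctr=1, req=1, env=1, key=1, val (bound)=0
use order (left to right): ctr, key, env, req
typing: well-typed — term : Str
all disciplines: ordered ✗ · linear ✗ · affine ✓ · relevant ✗ · unrestricted ✓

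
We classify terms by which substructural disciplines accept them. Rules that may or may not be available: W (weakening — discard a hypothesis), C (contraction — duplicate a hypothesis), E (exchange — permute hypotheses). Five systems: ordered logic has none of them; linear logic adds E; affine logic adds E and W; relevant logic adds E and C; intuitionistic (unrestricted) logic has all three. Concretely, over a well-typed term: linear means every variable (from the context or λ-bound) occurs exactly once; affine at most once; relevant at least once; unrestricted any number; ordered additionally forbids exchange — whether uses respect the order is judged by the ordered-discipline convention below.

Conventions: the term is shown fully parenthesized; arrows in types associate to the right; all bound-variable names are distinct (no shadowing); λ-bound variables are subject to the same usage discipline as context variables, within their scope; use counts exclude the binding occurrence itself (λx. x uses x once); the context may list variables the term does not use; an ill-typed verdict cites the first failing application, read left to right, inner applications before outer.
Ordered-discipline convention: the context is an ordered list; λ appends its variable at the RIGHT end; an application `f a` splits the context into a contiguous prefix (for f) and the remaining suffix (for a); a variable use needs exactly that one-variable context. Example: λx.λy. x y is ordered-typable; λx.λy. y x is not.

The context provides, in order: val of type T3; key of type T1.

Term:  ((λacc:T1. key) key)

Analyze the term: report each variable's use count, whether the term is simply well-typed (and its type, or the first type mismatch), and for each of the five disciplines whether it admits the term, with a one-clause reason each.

variable uses: val=0, key=2, acc (bound)=0
uses in reading order: key, key
typing: ✓ — T1
ordered: ✗, uses contraction: key ×2; val, acc never used (weakening)
linear: ✗, uses contraction: key ×2; val, acc never used (weakening)
affine: ✗, uses contraction: key ×2
relevant: ✗, val, acc never used (weakening)
unrestricted: ✓, well-typed at T1; no restrictions here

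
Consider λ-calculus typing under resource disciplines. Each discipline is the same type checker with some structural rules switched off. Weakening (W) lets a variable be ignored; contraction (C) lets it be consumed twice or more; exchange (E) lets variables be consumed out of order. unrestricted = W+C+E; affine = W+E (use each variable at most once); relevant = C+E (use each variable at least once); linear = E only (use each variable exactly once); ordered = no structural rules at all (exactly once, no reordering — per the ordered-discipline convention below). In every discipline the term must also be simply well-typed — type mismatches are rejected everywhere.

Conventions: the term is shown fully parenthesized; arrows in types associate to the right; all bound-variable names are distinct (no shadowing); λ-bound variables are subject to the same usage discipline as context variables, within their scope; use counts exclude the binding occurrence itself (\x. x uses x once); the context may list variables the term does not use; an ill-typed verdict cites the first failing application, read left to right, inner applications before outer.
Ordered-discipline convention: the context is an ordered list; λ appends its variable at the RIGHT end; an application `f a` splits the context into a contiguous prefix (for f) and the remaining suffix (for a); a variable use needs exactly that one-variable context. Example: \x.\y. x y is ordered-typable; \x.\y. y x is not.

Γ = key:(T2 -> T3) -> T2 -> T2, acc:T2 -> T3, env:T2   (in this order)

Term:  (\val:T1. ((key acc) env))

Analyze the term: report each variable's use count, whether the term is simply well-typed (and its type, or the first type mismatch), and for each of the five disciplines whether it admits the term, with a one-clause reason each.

use counts: key=1; acc=1; env=1; val (λ-bound)=0
left-to-right use order: key, acc, env
typing: the term checks, with type T1 -> T2
ordered: ✗, val left unused
linear: ✗, val left unused
affine: ✓, at most one use each (key, acc, env, val)
relevant: ✗, val left unused
unrestricted: ✓, type-checks (T1 -> T2) and nothing is barred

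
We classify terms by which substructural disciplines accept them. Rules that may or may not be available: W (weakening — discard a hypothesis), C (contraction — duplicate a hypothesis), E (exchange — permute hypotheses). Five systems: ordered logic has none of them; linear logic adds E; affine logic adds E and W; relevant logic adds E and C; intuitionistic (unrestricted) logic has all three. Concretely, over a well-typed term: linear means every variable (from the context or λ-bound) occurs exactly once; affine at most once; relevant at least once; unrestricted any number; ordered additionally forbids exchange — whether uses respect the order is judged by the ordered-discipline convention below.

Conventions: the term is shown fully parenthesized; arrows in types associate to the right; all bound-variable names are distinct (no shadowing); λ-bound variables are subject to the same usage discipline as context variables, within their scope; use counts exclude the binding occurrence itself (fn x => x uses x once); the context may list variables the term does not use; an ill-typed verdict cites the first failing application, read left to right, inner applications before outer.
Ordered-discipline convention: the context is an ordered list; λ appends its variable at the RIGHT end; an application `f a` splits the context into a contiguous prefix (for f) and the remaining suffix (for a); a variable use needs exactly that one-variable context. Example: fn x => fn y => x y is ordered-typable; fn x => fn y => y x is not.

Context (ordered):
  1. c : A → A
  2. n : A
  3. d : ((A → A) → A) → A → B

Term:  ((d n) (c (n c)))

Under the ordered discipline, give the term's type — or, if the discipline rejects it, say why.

not well-typed under ordered — not simply typable
counts: c ×2, n ×2, d ×1
left-to-right use order: d, n, c, n, c
typing: ill-typed: a function awaiting (A → A) → A gets A
summary: ordered ✗ · linear ✗ · affine ✗ · relevant ✗ · unrestricted ✗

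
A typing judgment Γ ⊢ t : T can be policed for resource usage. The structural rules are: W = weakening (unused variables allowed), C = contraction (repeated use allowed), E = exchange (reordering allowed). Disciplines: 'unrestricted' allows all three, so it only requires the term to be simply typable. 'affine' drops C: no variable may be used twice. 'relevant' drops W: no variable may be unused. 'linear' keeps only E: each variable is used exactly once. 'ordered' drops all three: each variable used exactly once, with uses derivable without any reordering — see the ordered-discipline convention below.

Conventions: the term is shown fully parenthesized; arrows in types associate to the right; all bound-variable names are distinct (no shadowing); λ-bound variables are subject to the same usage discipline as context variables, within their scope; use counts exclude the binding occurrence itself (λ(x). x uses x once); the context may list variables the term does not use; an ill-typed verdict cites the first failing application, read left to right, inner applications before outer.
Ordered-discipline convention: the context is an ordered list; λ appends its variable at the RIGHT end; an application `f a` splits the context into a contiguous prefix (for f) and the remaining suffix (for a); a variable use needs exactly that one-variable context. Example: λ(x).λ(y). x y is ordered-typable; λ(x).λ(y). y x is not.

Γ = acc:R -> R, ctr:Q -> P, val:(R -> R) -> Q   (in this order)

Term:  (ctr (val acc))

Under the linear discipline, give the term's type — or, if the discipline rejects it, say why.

term : P
variable uses: acc: 1, ctr: 1, val: 1
left-to-right use order: ctr, val, acc
typing: ✓ — P
across the five disciplines: ordered ✗ | linear ✓ | affine ✓ | relevant ✓ | unrestricted ✓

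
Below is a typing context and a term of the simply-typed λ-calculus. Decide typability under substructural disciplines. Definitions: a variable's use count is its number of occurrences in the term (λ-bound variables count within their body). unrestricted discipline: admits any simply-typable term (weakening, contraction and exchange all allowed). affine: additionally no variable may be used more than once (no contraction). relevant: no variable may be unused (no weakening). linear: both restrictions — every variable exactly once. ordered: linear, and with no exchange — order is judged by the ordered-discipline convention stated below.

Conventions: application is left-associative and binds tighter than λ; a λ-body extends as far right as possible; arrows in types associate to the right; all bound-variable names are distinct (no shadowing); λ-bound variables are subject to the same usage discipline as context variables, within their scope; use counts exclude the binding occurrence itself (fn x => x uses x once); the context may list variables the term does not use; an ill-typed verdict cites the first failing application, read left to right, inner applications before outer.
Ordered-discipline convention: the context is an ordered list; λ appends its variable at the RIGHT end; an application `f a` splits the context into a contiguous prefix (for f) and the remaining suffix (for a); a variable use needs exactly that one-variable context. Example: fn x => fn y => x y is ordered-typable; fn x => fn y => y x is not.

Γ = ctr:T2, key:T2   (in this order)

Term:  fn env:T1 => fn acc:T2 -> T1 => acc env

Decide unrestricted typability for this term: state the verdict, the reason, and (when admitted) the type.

no — the type mismatch rejects it
counts: ctr ×0; key ×0; env [bound] ×1; acc [bound] ×1
uses in reading order: acc, env
typing: ill-typed: a function awaiting T2 gets T1
all disciplines: ordered ✗ | linear ✗ | affine ✗ | relevant ✗ | unrestricted ✗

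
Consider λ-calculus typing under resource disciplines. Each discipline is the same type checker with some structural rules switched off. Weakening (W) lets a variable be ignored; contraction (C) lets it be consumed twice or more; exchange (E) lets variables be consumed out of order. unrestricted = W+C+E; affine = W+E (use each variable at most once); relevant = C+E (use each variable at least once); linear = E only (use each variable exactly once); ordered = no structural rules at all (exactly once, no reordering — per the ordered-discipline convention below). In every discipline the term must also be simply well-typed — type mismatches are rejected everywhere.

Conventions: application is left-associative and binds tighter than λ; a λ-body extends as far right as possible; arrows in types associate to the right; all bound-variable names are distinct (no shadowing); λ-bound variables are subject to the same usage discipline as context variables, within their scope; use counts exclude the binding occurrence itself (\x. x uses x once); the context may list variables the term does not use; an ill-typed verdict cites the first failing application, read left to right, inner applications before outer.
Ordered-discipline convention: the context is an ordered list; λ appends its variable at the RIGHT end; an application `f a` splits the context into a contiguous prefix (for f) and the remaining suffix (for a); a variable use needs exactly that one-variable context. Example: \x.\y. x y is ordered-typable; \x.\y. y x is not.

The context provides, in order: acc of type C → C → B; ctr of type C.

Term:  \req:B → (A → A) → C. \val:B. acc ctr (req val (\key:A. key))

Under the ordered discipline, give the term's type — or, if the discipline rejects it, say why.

term : (B → (A → A) → C) → B → B
use counts: acc=1, ctr=1, req (λ-bound)=1, val (λ-bound)=1, key (λ-bound)=1
left-to-right use order: acc, ctr, req, val, key
typing: well-typed at (B → (A → A) → C) → B → B
summary: ordered ✓, linear ✓, affine ✓, relevant ✓, unrestricted ✓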